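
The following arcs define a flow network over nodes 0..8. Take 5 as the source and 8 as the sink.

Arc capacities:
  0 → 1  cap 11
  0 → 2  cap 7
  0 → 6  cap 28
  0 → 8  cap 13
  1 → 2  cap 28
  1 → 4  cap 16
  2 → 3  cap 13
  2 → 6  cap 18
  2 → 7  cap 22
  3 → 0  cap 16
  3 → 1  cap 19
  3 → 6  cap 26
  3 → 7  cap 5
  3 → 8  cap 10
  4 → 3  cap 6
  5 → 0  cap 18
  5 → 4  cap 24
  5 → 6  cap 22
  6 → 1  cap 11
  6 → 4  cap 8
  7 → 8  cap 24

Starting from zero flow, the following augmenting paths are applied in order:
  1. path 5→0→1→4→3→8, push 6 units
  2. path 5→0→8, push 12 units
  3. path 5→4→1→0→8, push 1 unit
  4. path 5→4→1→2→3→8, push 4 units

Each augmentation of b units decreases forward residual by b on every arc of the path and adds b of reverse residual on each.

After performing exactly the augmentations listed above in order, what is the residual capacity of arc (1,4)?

Residual capacity of (1,4): 15

after path 1 (5→0→1→4→3→8, push 6): res(1,4)=10
after path 2 (5→0→8, push 12): res(1,4)=10
after path 3 (5→4→1→0→8, push 1): res(1,4)=11
after path 4 (5→4→1→2→3→8, push 4): res(1,4)=15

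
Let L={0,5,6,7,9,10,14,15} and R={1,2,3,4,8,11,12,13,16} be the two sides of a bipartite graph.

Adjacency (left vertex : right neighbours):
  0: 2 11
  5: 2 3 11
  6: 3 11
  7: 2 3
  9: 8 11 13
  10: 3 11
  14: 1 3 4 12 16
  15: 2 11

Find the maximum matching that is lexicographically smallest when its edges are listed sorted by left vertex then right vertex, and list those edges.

|M| = 5 (so the lex-smallest maximum matching has 5 edges)
process left vertices in ascending order; for each, take the smallest-labelled available neighbour that still permits 5 edges overall, or leave it unmatched if none does
lex-smallest matching: {0-2, 5-3, 6-11, 9-8, 14-1}

Lex-smallest maximum matching: {(0,2), (5,3), (6,11), (9,8), (14,1)}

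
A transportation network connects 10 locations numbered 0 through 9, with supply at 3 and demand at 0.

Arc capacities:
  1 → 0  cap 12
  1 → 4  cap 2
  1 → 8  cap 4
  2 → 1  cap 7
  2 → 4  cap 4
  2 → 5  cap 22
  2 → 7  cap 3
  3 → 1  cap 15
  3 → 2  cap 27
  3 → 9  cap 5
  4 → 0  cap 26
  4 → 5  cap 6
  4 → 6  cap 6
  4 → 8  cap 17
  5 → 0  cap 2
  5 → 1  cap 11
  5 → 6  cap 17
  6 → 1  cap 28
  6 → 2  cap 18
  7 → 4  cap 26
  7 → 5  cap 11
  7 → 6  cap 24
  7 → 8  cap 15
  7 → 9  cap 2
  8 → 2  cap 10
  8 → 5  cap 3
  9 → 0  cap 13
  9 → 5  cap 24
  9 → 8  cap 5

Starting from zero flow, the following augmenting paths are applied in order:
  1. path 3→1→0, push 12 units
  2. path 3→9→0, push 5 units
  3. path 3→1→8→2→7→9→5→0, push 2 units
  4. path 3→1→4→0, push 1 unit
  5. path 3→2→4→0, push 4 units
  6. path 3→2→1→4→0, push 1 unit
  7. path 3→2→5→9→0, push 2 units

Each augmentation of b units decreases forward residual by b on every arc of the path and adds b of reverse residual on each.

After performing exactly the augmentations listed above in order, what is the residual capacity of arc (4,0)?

after path 1 (3→1→0, push 12): res(4,0)=26
after path 2 (3→9→0, push 5): res(4,0)=26
after path 3 (3→1→8→2→7→9→5→0, push 2): res(4,0)=26
after path 4 (3→1→4→0, push 1): res(4,0)=25
after path 5 (3→2→4→0, push 4): res(4,0)=21
after path 6 (3→2→1→4→0, push 1): res(4,0)=20
after path 7 (3→2→5→9→0, push 2): res(4,0)=20

Residual capacity of (4,0): 20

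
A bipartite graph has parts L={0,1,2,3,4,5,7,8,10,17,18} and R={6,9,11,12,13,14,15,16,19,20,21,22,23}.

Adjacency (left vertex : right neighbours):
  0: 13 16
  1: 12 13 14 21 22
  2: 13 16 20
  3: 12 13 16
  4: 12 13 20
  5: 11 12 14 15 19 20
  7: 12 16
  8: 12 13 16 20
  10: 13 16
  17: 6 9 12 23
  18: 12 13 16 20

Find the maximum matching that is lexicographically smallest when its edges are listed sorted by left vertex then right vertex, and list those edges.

Lex-smallest maximum matching: {(0,13), (1,14), (2,16), (3,12), (4,20), (5,11), (17,6)}

|M| = 7 (so the lex-smallest maximum matching has 7 edges)
process left vertices in ascending order; for each, take the smallest-labelled available neighbour that still permits 7 edges overall, or leave it unmatched if none does
lex-smallest matching: {0-13, 1-14, 2-16, 3-12, 4-20, 5-11, 17-6}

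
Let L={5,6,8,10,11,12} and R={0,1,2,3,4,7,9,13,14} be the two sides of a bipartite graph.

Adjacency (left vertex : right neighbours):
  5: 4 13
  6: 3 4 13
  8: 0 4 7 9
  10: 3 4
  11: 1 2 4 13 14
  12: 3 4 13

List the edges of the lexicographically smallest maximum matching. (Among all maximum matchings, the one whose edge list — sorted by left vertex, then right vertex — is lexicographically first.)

|M| = 5 (so the lex-smallest maximum matching has 5 edges)
process left vertices in ascending order; for each, take the smallest-labelled available neighbour that still permits 5 edges overall, or leave it unmatched if none does
lex-smallest matching: {5-4, 6-3, 8-0, 11-1, 12-13}

Lex-smallest maximum matching: {(5,4), (6,3), (8,0), (11,1), (12,13)}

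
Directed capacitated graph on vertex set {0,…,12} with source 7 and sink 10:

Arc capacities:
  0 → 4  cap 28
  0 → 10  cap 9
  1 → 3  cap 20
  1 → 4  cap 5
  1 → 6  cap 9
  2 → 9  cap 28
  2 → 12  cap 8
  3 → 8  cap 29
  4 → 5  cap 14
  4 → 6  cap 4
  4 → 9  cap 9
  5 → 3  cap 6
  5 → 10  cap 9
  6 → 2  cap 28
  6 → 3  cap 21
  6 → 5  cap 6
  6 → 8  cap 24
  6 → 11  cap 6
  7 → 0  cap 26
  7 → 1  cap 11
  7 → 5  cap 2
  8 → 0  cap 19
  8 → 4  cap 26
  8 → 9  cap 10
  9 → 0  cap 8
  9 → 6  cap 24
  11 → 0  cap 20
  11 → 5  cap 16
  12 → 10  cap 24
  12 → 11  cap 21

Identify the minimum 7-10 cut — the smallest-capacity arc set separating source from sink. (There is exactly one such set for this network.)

Min-cut arcs: {(0,10), (2,12), (5,10)} (total capacity 26)

augment #1: 7→0→10 push 9
augment #2: 7→5→10 push 2
augment #3: 7→0→4→5→10 push 7
augment #4: 7→1→6→2→12→10 push 8
max flow = 26; residual-reachable set from 7 gives S-side
cut edges (S→T): {(0,10), (2,12), (5,10)} total cap 26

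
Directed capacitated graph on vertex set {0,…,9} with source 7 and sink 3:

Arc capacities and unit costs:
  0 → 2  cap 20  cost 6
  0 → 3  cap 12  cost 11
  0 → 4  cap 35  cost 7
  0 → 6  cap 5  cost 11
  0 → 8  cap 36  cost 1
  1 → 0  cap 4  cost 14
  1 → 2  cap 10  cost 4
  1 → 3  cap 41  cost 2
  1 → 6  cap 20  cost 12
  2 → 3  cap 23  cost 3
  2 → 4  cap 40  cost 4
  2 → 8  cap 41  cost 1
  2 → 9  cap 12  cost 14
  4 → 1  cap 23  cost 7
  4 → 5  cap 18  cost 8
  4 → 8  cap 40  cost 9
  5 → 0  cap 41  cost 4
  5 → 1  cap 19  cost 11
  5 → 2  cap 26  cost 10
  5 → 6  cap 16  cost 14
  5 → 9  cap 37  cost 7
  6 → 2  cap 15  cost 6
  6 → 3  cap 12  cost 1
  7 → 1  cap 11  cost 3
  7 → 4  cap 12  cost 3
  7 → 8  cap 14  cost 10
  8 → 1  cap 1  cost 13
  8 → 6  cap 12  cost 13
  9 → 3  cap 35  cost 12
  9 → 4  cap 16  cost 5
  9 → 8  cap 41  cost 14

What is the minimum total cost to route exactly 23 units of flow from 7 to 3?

Minimum cost for 23 units: 199

shortest-cost path #1: 7→1→3 push 11 @ unit cost 5 (adds 55)
shortest-cost path #2: 7→4→1→3 push 12 @ unit cost 12 (adds 144)
total cost = 199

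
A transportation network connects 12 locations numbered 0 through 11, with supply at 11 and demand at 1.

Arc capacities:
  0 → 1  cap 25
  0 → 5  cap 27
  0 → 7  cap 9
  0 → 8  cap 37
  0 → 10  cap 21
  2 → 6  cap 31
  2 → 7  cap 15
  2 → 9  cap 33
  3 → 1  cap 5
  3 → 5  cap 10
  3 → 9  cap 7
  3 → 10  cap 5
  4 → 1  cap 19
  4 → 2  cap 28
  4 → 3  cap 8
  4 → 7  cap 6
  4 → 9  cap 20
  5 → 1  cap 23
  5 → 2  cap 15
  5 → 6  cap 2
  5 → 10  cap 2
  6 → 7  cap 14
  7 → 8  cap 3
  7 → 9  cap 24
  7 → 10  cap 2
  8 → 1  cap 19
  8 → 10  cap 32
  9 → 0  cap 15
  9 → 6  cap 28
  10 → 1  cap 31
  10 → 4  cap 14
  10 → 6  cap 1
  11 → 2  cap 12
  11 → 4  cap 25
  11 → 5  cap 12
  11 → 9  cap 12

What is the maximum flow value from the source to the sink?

augment #1: 11→4→1 bottleneck 19, total now 19
augment #2: 11→5→1 bottleneck 12, total now 31
augment #3: 11→4→3→1 bottleneck 5, total now 36
augment #4: 11→9→0→1 bottleneck 12, total now 48
augment #5: 11→2→7→8→1 bottleneck 3, total now 51
augment #6: 11→2→7→10→1 bottleneck 2, total now 53
augment #7: 11→2→9→0→1 bottleneck 3, total now 56
augment #8: 11→4→3→5→1 bottleneck 1, total now 57

Maximum flow value: 57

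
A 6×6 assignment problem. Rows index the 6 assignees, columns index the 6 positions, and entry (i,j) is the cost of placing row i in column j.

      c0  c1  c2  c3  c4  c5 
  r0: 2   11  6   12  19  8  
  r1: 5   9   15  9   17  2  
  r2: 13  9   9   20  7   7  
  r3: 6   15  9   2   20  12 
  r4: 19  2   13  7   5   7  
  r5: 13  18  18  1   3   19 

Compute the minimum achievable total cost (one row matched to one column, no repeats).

optimal assignment: row0→col0 (cost 2), row1→col5 (cost 2), row2→col2 (cost 9), row3→col3 (cost 2), row4→col1 (cost 2), row5→col4 (cost 3)
total = 2 + 2 + 9 + 2 + 2 + 3 = 20

Minimum assignment cost: 20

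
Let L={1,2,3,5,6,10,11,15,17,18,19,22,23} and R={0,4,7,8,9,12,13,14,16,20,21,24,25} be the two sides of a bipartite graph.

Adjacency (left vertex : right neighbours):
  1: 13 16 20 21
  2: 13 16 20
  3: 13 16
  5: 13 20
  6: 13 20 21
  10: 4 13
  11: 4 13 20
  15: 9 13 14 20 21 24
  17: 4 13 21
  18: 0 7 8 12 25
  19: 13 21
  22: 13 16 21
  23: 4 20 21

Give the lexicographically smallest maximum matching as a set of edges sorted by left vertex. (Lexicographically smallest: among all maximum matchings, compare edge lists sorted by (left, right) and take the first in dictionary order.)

Lex-smallest maximum matching: {(1,13), (2,16), (5,20), (6,21), (10,4), (15,9), (18,0)}

|M| = 7 (so the lex-smallest maximum matching has 7 edges)
process left vertices in ascending order; for each, take the smallest-labelled available neighbour that still permits 7 edges overall, or leave it unmatched if none does
lex-smallest matching: {1-13, 2-16, 5-20, 6-21, 10-4, 15-9, 18-0}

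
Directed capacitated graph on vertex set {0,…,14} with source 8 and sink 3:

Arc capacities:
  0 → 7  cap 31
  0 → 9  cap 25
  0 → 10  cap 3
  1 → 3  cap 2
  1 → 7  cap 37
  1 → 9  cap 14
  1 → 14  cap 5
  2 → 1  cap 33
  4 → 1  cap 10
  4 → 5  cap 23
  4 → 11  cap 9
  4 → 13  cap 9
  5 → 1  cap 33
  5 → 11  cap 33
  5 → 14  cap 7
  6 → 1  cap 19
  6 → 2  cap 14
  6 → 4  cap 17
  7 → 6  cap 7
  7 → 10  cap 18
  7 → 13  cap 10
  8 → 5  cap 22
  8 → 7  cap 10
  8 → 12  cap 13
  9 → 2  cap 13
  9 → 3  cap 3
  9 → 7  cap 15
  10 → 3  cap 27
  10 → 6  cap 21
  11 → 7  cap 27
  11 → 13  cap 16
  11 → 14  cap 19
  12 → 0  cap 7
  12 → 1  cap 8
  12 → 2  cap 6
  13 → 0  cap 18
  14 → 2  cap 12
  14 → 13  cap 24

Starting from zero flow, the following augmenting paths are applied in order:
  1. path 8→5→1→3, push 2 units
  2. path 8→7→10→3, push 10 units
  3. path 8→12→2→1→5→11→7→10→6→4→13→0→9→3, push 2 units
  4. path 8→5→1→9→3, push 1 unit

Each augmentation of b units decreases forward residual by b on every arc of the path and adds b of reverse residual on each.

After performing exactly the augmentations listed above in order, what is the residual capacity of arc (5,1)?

after path 1 (8→5→1→3, push 2): res(5,1)=31
after path 2 (8→7→10→3, push 10): res(5,1)=31
after path 3 (8→12→2→1→5→11→7→10→6→4→13→0→9→3, push 2): res(5,1)=33
after path 4 (8→5→1→9→3, push 1): res(5,1)=32

Residual capacity of (5,1): 32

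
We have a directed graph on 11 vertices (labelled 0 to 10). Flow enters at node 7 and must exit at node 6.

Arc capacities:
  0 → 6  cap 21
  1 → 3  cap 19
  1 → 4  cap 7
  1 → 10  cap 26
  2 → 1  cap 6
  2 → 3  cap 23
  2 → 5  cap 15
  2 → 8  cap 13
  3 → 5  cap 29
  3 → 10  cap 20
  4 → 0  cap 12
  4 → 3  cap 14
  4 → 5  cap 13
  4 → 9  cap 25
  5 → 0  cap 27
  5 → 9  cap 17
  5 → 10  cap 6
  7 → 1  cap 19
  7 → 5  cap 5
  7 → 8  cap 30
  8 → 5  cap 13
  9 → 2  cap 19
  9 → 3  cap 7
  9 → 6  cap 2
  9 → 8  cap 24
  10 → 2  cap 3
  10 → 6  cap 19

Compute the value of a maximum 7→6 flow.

augment #1: 7→1→10→6 bottleneck 19, total now 19
augment #2: 7→5→0→6 bottleneck 5, total now 24
augment #3: 7→8→5→0→6 bottleneck 13, total now 37

Maximum flow value: 37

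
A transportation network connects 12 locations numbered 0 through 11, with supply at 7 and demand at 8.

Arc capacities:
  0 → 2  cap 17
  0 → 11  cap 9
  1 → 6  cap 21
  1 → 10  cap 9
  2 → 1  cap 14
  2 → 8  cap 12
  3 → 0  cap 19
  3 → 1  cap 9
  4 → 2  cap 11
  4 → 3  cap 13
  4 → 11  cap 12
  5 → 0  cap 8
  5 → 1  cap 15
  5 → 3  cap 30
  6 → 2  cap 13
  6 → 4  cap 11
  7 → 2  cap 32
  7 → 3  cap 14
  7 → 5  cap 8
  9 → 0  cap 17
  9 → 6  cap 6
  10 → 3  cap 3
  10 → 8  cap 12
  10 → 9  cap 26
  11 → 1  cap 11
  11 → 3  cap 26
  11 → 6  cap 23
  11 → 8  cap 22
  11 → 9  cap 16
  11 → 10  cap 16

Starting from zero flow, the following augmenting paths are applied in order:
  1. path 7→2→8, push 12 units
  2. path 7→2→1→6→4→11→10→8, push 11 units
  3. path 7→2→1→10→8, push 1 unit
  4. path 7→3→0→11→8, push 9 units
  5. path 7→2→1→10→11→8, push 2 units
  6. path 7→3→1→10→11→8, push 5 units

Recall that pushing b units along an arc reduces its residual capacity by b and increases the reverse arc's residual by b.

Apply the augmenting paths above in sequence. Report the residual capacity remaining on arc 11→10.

Residual capacity of (11,10): 12

after path 1 (7→2→8, push 12): res(11,10)=16
after path 2 (7→2→1→6→4→11→10→8, push 11): res(11,10)=5
after path 3 (7→2→1→10→8, push 1): res(11,10)=5
after path 4 (7→3→0→11→8, push 9): res(11,10)=5
after path 5 (7→2→1→10→11→8, push 2): res(11,10)=7
after path 6 (7→3→1→10→11→8, push 5): res(11,10)=12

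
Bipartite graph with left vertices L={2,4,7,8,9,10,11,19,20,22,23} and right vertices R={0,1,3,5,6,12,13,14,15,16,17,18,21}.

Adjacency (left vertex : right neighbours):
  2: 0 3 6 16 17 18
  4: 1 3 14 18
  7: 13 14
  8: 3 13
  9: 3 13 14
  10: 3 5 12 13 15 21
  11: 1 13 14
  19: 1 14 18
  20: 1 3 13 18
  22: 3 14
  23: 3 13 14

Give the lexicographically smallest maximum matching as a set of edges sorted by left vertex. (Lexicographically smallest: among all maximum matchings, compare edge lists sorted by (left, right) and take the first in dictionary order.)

|M| = 7 (so the lex-smallest maximum matching has 7 edges)
process left vertices in ascending order; for each, take the smallest-labelled available neighbour that still permits 7 edges overall, or leave it unmatched if none does
lex-smallest matching: {2-0, 4-1, 7-13, 8-3, 9-14, 10-5, 19-18}

Lex-smallest maximum matching: {(2,0), (4,1), (7,13), (8,3), (9,14), (10,5), (19,18)}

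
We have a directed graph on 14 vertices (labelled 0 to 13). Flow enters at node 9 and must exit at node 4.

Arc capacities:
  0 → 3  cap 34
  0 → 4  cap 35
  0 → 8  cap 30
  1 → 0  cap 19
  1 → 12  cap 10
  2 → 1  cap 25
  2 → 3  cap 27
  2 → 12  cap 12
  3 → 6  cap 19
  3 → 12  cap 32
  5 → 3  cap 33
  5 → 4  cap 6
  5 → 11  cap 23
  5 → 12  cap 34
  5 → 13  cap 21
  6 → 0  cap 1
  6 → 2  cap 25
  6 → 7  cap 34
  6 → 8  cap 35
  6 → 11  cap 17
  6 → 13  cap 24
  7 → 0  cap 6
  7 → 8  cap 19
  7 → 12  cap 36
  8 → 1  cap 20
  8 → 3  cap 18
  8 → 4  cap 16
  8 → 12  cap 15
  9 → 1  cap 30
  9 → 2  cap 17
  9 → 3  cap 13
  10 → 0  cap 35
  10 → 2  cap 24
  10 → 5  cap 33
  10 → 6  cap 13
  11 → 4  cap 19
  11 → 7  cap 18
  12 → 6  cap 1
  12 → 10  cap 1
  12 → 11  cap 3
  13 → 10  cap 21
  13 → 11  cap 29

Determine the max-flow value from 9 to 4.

augment #1: 9→1→0→4 bottleneck 19, total now 19
augment #2: 9→1→12→11→4 bottleneck 3, total now 22
augment #3: 9→3→6→0→4 bottleneck 1, total now 23
augment #4: 9→3→6→8→4 bottleneck 12, total now 35
augment #5: 9→1→12→6→8→4 bottleneck 1, total now 36
augment #6: 9→1→12→10→0→4 bottleneck 1, total now 37
augment #7: 9→2→3→6→8→4 bottleneck 3, total now 40
augment #8: 9→2→3→6→11→4 bottleneck 3, total now 43

Maximum flow value: 43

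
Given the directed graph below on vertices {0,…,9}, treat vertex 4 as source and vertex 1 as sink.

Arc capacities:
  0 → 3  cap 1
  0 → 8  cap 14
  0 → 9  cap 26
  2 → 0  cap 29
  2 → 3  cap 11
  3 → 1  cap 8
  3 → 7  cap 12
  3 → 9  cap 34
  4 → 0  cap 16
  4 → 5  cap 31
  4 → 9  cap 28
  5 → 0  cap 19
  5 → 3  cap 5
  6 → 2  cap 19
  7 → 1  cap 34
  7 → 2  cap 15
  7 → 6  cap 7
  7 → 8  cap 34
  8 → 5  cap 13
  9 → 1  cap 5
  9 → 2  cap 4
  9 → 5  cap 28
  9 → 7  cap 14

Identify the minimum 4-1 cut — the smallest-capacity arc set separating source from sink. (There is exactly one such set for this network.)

augment #1: 4→9→1 push 5
augment #2: 4→0→3→1 push 1
augment #3: 4→5→3→1 push 5
augment #4: 4→9→7→1 push 14
augment #5: 4→9→2→3→1 push 2
augment #6: 4→9→2→3→7→1 push 2
max flow = 29; residual-reachable set from 4 gives S-side
cut edges (S→T): {(0,3), (5,3), (9,1), (9,2), (9,7)} total cap 29

Min-cut arcs: {(0,3), (5,3), (9,1), (9,2), (9,7)} (total capacity 29)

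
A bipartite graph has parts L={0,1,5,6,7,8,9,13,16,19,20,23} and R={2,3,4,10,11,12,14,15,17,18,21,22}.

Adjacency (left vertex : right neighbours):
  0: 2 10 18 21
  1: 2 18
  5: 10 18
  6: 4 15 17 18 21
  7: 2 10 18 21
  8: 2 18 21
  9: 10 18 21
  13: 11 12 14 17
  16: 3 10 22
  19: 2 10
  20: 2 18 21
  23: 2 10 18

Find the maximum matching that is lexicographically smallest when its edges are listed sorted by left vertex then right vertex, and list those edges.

|M| = 7 (so the lex-smallest maximum matching has 7 edges)
process left vertices in ascending order; for each, take the smallest-labelled available neighbour that still permits 7 edges overall, or leave it unmatched if none does
lex-smallest matching: {0-2, 1-18, 5-10, 6-4, 7-21, 13-11, 16-3}

Lex-smallest maximum matching: {(0,2), (1,18), (5,10), (6,4), (7,21), (13,11), (16,3)}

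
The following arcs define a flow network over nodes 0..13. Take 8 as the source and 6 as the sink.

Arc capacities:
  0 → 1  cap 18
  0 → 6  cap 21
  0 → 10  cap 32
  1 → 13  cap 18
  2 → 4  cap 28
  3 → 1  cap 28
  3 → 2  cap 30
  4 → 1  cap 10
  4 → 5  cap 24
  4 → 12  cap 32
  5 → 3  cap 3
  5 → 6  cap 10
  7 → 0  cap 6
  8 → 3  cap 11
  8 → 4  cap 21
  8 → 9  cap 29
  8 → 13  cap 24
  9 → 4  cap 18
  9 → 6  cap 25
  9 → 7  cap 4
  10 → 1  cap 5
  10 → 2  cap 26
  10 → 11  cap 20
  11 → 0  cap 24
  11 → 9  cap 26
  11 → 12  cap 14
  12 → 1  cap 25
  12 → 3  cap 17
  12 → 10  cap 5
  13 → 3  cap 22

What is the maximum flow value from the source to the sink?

augment #1: 8→9→6 bottleneck 25, total now 25
augment #2: 8→4→5→6 bottleneck 10, total now 35
augment #3: 8→9→7→0→6 bottleneck 4, total now 39
augment #4: 8→4→12→10→11→0→6 bottleneck 5, total now 44

Maximum flow value: 44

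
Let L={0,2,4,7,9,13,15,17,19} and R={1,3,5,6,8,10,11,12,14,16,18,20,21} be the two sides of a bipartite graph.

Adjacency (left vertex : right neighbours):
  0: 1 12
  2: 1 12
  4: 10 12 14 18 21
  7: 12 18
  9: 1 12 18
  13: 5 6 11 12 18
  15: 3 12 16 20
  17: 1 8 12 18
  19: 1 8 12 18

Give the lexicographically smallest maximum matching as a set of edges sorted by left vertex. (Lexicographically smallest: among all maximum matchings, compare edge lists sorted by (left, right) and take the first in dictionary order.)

|M| = 7 (so the lex-smallest maximum matching has 7 edges)
process left vertices in ascending order; for each, take the smallest-labelled available neighbour that still permits 7 edges overall, or leave it unmatched if none does
lex-smallest matching: {0-1, 2-12, 4-10, 7-18, 13-5, 15-3, 17-8}

Lex-smallest maximum matching: {(0,1), (2,12), (4,10), (7,18), (13,5), (15,3), (17,8)}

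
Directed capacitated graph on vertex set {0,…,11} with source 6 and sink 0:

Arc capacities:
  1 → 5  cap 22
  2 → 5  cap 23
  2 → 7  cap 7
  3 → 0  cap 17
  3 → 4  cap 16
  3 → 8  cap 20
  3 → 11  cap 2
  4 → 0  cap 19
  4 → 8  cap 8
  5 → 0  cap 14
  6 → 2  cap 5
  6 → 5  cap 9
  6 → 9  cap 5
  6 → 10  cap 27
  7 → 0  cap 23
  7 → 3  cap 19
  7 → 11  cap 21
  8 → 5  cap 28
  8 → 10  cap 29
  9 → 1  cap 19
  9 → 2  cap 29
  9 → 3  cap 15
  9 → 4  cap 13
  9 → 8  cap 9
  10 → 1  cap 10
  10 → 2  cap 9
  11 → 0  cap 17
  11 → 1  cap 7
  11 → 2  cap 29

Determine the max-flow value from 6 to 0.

augment #1: 6→5→0 bottleneck 9, total now 9
augment #2: 6→2→5→0 bottleneck 5, total now 14
augment #3: 6→9→3→0 bottleneck 5, total now 19
augment #4: 6→10→2→7→0 bottleneck 7, total now 26

Maximum flow value: 26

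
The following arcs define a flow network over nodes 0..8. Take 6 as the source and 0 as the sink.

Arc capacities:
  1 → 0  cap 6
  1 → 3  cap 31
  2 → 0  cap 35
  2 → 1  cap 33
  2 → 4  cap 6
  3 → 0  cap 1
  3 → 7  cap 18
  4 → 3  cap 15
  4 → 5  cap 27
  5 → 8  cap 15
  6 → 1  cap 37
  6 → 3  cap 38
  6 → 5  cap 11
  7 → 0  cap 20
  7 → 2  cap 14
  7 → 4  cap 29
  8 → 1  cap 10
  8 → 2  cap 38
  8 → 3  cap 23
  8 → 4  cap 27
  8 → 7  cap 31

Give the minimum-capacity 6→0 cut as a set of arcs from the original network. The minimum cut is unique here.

Min-cut arcs: {(1,0), (3,0), (3,7), (6,5)} (total capacity 36)

augment #1: 6→1→0 push 6
augment #2: 6→3→0 push 1
augment #3: 6→3→7→0 push 18
augment #4: 6→5→8→2→0 push 11
max flow = 36; residual-reachable set from 6 gives S-side
cut edges (S→T): {(1,0), (3,0), (3,7), (6,5)} total cap 36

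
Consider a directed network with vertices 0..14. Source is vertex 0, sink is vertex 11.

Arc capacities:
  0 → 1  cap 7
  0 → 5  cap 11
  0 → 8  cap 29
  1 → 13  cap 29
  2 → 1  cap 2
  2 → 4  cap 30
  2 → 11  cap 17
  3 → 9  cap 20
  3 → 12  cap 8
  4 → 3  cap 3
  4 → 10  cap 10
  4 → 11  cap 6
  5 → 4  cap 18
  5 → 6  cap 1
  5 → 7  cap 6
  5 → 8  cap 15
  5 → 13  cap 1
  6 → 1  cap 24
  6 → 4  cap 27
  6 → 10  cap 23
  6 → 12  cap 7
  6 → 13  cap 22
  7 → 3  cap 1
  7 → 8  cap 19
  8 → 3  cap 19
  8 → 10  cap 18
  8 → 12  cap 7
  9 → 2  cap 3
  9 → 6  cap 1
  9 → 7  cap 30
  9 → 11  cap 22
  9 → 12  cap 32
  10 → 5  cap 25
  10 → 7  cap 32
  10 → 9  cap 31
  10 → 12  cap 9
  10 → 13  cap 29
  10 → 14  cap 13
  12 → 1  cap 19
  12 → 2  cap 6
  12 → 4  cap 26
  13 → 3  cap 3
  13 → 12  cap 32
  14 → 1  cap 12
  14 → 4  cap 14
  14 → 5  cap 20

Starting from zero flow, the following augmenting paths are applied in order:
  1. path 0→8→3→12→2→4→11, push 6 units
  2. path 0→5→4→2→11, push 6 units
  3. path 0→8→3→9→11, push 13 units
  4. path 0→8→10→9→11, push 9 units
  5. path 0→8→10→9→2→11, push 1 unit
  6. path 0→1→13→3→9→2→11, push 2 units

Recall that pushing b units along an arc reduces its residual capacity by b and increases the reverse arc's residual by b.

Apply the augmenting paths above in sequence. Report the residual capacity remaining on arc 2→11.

Residual capacity of (2,11): 8

after path 1 (0→8→3→12→2→4→11, push 6): res(2,11)=17
after path 2 (0→5→4→2→11, push 6): res(2,11)=11
after path 3 (0→8→3→9→11, push 13): res(2,11)=11
after path 4 (0→8→10→9→11, push 9): res(2,11)=11
after path 5 (0→8→10→9→2→11, push 1): res(2,11)=10
after path 6 (0→1→13→3→9→2→11, push 2): res(2,11)=8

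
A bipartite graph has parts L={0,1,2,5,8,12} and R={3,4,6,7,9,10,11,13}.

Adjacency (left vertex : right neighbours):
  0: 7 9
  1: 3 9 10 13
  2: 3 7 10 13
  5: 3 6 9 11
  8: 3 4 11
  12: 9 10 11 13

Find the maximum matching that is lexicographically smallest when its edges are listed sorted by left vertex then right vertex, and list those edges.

Lex-smallest maximum matching: {(0,7), (1,3), (2,10), (5,6), (8,4), (12,9)}

|M| = 6 (so the lex-smallest maximum matching has 6 edges)
process left vertices in ascending order; for each, take the smallest-labelled available neighbour that still permits 6 edges overall, or leave it unmatched if none does
lex-smallest matching: {0-7, 1-3, 2-10, 5-6, 8-4, 12-9}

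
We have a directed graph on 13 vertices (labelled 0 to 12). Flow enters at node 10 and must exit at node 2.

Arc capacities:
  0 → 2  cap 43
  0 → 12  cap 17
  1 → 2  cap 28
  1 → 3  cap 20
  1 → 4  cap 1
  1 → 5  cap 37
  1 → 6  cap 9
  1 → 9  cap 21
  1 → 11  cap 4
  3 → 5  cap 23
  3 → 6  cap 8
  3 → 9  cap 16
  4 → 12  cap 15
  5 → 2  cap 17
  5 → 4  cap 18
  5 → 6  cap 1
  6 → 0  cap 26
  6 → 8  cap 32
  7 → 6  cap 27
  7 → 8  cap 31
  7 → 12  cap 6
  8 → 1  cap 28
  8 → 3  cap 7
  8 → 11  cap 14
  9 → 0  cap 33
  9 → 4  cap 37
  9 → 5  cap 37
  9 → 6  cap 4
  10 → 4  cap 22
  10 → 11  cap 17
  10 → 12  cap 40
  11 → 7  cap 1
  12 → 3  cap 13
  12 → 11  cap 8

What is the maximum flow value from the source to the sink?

Maximum flow value: 14

augment #1: 10→12→3→5→2 bottleneck 13, total now 13
augment #2: 10→11→7→6→0→2 bottleneck 1, total now 14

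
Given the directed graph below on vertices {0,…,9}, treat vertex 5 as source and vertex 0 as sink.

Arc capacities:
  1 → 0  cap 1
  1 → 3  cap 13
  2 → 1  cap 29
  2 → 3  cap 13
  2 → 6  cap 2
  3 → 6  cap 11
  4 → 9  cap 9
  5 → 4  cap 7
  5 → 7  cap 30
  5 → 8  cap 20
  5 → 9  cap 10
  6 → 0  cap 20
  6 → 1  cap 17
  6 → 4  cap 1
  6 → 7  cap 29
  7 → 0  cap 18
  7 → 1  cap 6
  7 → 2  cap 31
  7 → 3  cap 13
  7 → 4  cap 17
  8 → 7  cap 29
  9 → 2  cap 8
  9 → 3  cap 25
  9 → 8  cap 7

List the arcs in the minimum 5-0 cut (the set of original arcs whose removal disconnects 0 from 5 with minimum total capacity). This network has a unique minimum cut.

Min-cut arcs: {(1,0), (2,6), (3,6), (7,0)} (total capacity 32)

augment #1: 5→7→0 push 18
augment #2: 5→7→1→0 push 1
augment #3: 5→7→2→6→0 push 2
augment #4: 5→7→3→6→0 push 9
augment #5: 5→9→3→6→0 push 2
max flow = 32; residual-reachable set from 5 gives S-side
cut edges (S→T): {(1,0), (2,6), (3,6), (7,0)} total cap 32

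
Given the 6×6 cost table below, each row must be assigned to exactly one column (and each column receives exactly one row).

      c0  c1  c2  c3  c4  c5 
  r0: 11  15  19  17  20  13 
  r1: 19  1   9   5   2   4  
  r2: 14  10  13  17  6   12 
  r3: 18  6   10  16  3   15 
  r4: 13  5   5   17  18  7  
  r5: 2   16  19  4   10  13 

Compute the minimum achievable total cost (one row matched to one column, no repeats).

Minimum assignment cost: 36

one of 2 optimal assignments: row0→col0 (cost 11), row1→col1 (cost 1), row2→col5 (cost 12), row3→col4 (cost 3), row4→col2 (cost 5), row5→col3 (cost 4)
total = 11 + 1 + 12 + 3 + 5 + 4 = 36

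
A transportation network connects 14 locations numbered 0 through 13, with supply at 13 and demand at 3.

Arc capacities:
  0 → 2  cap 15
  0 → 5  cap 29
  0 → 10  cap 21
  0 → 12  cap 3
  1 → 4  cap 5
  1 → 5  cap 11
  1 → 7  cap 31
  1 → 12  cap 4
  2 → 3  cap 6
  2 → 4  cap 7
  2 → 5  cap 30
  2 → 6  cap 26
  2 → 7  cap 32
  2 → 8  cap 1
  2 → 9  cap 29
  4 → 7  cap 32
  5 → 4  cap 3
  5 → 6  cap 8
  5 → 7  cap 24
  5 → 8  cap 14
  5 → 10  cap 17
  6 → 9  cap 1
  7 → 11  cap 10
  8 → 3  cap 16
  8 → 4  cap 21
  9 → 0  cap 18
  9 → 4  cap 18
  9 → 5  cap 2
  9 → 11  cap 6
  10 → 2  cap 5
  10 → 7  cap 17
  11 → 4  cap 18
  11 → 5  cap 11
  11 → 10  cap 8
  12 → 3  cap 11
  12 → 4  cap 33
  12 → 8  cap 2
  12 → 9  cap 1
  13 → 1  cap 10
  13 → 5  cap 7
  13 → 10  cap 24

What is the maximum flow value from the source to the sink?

augment #1: 13→1→12→3 bottleneck 4, total now 4
augment #2: 13→5→8→3 bottleneck 7, total now 11
augment #3: 13→10→2→3 bottleneck 5, total now 16
augment #4: 13→1→5→8→3 bottleneck 6, total now 22
augment #5: 13→10→7→11→5→8→3 bottleneck 1, total now 23
augment #6: 13→10→7→11→5→6→9→0→2→3 bottleneck 1, total now 24

Maximum flow value: 24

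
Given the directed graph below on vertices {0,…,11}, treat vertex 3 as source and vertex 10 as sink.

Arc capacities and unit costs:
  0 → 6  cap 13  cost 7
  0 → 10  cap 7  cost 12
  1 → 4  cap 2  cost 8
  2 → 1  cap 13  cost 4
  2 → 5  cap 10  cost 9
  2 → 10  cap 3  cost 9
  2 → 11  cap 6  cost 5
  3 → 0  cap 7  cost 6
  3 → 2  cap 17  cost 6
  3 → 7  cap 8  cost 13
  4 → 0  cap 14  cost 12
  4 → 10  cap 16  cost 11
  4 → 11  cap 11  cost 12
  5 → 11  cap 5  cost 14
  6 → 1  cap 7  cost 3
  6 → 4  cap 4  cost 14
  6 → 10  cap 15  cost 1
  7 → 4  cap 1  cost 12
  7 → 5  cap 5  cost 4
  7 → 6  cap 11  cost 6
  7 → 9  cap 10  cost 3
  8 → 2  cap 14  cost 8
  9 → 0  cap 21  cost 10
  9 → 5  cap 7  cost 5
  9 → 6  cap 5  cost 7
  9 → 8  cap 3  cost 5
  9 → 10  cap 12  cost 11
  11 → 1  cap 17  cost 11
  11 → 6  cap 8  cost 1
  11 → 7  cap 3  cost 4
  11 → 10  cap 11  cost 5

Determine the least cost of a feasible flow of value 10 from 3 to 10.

shortest-cost path #1: 3→2→11→6→10 push 6 @ unit cost 13 (adds 78)
shortest-cost path #2: 3→0→6→10 push 4 @ unit cost 14 (adds 56)
total cost = 134

Minimum cost for 10 units: 134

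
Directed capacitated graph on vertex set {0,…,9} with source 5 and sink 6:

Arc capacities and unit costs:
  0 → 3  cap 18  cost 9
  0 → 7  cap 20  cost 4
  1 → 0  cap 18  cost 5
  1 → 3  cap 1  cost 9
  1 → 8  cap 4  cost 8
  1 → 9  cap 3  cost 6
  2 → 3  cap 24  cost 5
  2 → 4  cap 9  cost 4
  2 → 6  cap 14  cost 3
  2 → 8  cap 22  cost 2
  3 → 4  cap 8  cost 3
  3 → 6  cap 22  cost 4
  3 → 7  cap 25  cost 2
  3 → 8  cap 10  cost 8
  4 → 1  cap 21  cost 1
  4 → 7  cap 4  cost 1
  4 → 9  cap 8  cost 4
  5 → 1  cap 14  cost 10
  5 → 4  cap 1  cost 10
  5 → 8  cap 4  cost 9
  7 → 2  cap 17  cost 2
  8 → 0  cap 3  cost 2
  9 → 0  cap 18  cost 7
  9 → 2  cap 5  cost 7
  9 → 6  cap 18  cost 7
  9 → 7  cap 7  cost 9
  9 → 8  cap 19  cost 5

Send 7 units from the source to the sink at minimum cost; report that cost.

Minimum cost for 7 units: 145

shortest-cost path #1: 5→4→7→2→6 push 1 @ unit cost 16 (adds 16)
shortest-cost path #2: 5→8→0→7→2→6 push 3 @ unit cost 20 (adds 60)
shortest-cost path #3: 5→1→3→6 push 1 @ unit cost 23 (adds 23)
shortest-cost path #4: 5→1→9→6 push 2 @ unit cost 23 (adds 46)
total cost = 145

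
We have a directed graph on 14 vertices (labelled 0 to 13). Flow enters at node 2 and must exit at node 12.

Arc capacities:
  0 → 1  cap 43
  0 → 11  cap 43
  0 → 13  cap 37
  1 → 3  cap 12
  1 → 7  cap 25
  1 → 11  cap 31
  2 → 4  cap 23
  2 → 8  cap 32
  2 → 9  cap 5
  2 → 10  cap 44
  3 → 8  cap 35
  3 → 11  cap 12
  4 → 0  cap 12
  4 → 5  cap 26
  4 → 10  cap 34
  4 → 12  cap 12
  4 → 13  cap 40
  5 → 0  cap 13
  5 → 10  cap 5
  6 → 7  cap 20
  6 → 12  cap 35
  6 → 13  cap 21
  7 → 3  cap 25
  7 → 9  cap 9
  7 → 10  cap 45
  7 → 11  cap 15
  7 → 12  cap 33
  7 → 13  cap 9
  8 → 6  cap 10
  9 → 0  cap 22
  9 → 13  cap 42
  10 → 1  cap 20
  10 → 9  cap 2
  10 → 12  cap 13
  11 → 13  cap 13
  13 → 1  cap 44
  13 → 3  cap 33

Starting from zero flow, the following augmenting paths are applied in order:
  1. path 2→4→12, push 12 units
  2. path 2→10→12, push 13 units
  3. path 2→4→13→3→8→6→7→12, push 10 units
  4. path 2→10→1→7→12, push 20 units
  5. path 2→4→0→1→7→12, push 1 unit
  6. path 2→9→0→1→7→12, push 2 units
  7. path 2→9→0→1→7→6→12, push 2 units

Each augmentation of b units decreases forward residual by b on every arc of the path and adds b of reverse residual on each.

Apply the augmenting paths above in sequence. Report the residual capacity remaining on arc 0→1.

Residual capacity of (0,1): 38

after path 1 (2→4→12, push 12): res(0,1)=43
after path 2 (2→10→12, push 13): res(0,1)=43
after path 3 (2→4→13→3→8→6→7→12, push 10): res(0,1)=43
after path 4 (2→10→1→7→12, push 20): res(0,1)=43
after path 5 (2→4→0→1→7→12, push 1): res(0,1)=42
after path 6 (2→9→0→1→7→12, push 2): res(0,1)=40
after path 7 (2→9→0→1→7→6→12, push 2): res(0,1)=38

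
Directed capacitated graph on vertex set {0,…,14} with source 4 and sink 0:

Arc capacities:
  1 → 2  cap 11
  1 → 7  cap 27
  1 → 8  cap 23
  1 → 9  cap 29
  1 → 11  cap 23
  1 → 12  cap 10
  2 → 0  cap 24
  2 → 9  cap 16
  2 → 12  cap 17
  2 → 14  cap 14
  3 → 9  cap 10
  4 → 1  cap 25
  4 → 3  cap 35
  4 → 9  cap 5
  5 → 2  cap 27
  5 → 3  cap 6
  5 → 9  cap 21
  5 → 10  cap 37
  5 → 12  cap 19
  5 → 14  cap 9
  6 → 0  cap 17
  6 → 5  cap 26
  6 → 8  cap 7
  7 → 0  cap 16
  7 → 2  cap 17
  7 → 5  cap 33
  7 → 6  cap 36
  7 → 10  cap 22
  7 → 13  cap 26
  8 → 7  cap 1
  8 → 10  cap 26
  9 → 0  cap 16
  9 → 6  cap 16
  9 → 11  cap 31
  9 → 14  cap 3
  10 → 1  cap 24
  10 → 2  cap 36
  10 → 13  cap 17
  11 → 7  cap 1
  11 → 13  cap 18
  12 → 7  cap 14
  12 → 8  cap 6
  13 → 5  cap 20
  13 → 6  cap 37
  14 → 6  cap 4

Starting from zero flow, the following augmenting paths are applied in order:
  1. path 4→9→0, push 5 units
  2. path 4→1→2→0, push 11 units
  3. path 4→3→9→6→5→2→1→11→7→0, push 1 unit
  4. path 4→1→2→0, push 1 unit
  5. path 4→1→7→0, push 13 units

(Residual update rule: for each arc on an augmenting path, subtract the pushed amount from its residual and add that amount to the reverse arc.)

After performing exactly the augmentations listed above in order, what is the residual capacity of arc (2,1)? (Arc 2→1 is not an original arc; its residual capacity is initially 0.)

after path 1 (4→9→0, push 5): res(2,1)=0
after path 2 (4→1→2→0, push 11): res(2,1)=11
after path 3 (4→3→9→6→5→2→1→11→7→0, push 1): res(2,1)=10
after path 4 (4→1→2→0, push 1): res(2,1)=11
after path 5 (4→1→7→0, push 13): res(2,1)=11

Residual capacity of (2,1): 11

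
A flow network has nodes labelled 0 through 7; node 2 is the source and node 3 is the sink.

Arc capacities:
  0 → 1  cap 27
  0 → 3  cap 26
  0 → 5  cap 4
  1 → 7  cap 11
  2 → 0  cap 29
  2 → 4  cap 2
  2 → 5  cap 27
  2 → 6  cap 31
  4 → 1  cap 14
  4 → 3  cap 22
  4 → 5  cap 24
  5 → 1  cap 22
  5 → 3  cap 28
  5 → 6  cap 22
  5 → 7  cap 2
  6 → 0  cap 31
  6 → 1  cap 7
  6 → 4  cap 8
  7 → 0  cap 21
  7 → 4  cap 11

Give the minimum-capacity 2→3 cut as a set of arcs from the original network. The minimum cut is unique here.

augment #1: 2→0→3 push 26
augment #2: 2→4→3 push 2
augment #3: 2→5→3 push 27
augment #4: 2→0→5→3 push 1
augment #5: 2→6→4→3 push 8
augment #6: 2→0→1→7→4→3 push 2
augment #7: 2→6→1→7→4→3 push 7
augment #8: 2→6→0→1→7→4→3 push 2
max flow = 75; residual-reachable set from 2 gives S-side
cut edges (S→T): {(0,3), (2,4), (5,3), (6,4), (7,4)} total cap 75

Min-cut arcs: {(0,3), (2,4), (5,3), (6,4), (7,4)} (total capacity 75)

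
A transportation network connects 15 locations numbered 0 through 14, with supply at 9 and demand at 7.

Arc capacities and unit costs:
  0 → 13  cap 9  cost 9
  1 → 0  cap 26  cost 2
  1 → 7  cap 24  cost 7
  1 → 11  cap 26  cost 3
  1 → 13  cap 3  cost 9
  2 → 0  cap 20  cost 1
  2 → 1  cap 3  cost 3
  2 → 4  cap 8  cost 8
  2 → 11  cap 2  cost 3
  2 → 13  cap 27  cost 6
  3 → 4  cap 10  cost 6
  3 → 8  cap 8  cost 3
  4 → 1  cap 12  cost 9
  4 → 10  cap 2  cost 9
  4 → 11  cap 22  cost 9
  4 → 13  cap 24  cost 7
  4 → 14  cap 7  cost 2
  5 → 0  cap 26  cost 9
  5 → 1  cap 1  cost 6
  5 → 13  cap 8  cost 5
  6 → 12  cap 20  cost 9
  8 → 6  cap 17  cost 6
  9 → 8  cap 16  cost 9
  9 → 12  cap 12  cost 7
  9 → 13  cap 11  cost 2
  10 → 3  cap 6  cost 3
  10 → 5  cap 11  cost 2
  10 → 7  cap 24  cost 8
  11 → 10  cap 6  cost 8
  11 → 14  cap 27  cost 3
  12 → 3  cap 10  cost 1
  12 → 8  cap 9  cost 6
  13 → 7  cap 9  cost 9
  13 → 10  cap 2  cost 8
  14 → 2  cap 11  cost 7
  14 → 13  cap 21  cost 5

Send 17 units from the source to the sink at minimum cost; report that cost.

Minimum cost for 17 units: 315

shortest-cost path #1: 9→13→7 push 9 @ unit cost 11 (adds 99)
shortest-cost path #2: 9→13→10→7 push 2 @ unit cost 18 (adds 36)
shortest-cost path #3: 9→12→3→4→1→7 push 6 @ unit cost 30 (adds 180)
total cost = 315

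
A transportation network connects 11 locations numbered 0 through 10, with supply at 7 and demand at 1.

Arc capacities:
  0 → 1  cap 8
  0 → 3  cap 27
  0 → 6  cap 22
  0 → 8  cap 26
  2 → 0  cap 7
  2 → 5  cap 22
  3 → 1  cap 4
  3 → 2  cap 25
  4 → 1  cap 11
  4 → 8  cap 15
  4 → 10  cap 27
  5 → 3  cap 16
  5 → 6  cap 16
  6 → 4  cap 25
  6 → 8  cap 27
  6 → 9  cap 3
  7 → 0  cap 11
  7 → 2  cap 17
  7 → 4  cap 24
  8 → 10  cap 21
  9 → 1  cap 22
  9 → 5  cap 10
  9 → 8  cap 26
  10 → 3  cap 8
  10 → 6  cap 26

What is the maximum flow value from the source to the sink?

augment #1: 7→0→1 bottleneck 8, total now 8
augment #2: 7→4→1 bottleneck 11, total now 19
augment #3: 7→0→3→1 bottleneck 3, total now 22
augment #4: 7→2→0→3→1 bottleneck 1, total now 23
augment #5: 7→2→0→6→9→1 bottleneck 3, total now 26

Maximum flow value: 26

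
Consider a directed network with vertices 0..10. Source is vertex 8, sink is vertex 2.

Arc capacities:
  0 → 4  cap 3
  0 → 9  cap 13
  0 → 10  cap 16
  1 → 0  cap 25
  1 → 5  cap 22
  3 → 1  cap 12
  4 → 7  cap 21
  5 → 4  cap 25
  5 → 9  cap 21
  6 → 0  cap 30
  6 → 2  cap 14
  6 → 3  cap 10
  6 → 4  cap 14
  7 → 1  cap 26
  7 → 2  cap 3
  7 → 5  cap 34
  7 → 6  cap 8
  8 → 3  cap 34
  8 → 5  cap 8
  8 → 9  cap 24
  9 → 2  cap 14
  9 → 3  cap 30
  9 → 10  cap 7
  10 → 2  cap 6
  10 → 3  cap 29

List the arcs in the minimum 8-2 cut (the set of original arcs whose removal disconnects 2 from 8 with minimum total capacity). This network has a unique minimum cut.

augment #1: 8→9→2 push 14
augment #2: 8→9→10→2 push 6
augment #3: 8→5→4→7→2 push 3
augment #4: 8→5→4→7→6→2 push 5
augment #5: 8→3→1→0→4→7→6→2 push 3
max flow = 31; residual-reachable set from 8 gives S-side
cut edges (S→T): {(7,2), (7,6), (9,2), (10,2)} total cap 31

Min-cut arcs: {(7,2), (7,6), (9,2), (10,2)} (total capacity 31)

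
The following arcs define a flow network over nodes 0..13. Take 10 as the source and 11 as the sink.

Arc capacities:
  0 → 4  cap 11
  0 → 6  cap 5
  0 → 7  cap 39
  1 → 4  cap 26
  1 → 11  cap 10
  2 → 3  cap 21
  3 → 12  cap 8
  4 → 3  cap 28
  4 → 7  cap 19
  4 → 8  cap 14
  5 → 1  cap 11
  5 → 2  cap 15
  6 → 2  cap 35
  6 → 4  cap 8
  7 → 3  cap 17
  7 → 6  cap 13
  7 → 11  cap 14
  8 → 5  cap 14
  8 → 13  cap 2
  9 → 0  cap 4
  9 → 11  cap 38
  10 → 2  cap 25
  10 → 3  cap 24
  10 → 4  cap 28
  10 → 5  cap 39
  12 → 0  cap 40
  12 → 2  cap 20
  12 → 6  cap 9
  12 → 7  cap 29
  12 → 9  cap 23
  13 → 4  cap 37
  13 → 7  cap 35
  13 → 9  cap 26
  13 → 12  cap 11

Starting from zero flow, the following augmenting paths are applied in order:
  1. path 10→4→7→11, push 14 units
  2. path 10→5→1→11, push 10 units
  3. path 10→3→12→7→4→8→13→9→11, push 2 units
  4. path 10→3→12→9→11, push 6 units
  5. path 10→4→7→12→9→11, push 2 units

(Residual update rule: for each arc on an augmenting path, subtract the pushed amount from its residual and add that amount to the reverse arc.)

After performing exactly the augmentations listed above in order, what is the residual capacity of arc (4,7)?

Residual capacity of (4,7): 5

after path 1 (10→4→7→11, push 14): res(4,7)=5
after path 2 (10→5→1→11, push 10): res(4,7)=5
after path 3 (10→3→12→7→4→8→13→9→11, push 2): res(4,7)=7
after path 4 (10→3→12→9→11, push 6): res(4,7)=7
after path 5 (10→4→7→12→9→11, push 2): res(4,7)=5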